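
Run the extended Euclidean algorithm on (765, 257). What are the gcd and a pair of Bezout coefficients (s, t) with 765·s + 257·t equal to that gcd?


Euclidean algorithm on (765, 257) — divide until remainder is 0:
  765 = 2 · 257 + 251
  257 = 1 · 251 + 6
  251 = 41 · 6 + 5
  6 = 1 · 5 + 1
  5 = 5 · 1 + 0
gcd(765, 257) = 1.
Track Bezout coefficients alongside the remainders: start with r₀ = 765 = a·1 + b·0 (s = 1, t = 0) and r₁ = 257 = a·0 + b·1 (s = 0, t = 1); each new remainder r_{k+1} = r_{k-1} − q_k·r_k inherits s_{k+1} = s_{k-1} − q_k·s_k, t_{k+1} = t_{k-1} − q_k·t_k, so r_k = a·s_k + b·t_k at every step:
  q = 2: r = 251, s = 1 − 2·0 = 1, t = 0 − 2·1 = -2  (check: 765·1 + 257·(-2) = 251)
  q = 1: r = 6, s = 0 − 1·1 = -1, t = 1 − 1·(-2) = 3  (check: 765·(-1) + 257·3 = 6)
  q = 41: r = 5, s = 1 − 41·(-1) = 42, t = -2 − 41·3 = -125  (check: 765·42 + 257·(-125) = 5)
  q = 1: r = 1, s = -1 − 1·42 = -43, t = 3 − 1·(-125) = 128  (check: 765·(-43) + 257·128 = 1)
The row with r = 1 (the gcd) gives the Bezout coefficients s = -43, t = 128.
Result: 765 · (-43) + 257 · (128) = 1.

gcd(765, 257) = 1; s = -43, t = 128 (check: 765·(-43) + 257·128 = 1).


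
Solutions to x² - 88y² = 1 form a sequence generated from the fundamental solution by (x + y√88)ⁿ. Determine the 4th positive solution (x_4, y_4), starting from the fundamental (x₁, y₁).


Step 1: Find the fundamental solution (x₁, y₁) of x² - 88y² = 1.
  Expand √88 as a continued fraction. a₀ = ⌊√88⌋ = 9; iterate m_{k+1} = d_k·a_k − m_k, d_{k+1} = (88 − m_{k+1}²)/d_k, a_{k+1} = ⌊(a₀ + m_{k+1})/d_{k+1}⌋ (starting m₀ = 0, d₀ = 1), with convergents p_k = a_k·p_{k-1} + p_{k-2}, q_k = a_k·q_{k-1} + q_{k-2} (p₋₁ = 1, q₋₁ = 0):
  k = 0: a₀ = 9; p₀/q₀ = 9/1; p₀² − 88·q₀² = 81 − 88 = -7.
  k = 1: m = 9, d = 7, a = ⌊(9 + 9)/7⌋ = 2; p/q = (2·9 + 1)/(2·1 + 0) = 19/2; p² − 88·q² = 361 − 352 = 9.
  k = 2: m = 5, d = 9, a = ⌊(9 + 5)/9⌋ = 1; p/q = (1·19 + 9)/(1·2 + 1) = 28/3; p² − 88·q² = 784 − 792 = -8.
  k = 3: m = 4, d = 8, a = ⌊(9 + 4)/8⌋ = 1; p/q = (1·28 + 19)/(1·3 + 2) = 47/5; p² − 88·q² = 2209 − 2200 = 9.
  k = 4: m = 4, d = 9, a = ⌊(9 + 4)/9⌋ = 1; p/q = (1·47 + 28)/(1·5 + 3) = 75/8; p² − 88·q² = 5625 − 5632 = -7.
  k = 5: m = 5, d = 7, a = ⌊(9 + 5)/7⌋ = 2; p/q = (2·75 + 47)/(2·8 + 5) = 197/21; p² − 88·q² = 38809 − 38808 = 1.
  The first convergent with p² − 88·q² = 1 gives the fundamental solution (x₁, y₁) = (197, 21).
Step 2: Apply the recurrence (x_{n+1}, y_{n+1}) = (x₁x_n + 88y₁y_n, x₁y_n + y₁x_n) repeatedly.
  From (x_1, y_1) = (197, 21): x_2 = 197·197 + 88·21·21 = 77617; y_2 = 197·21 + 21·197 = 8274.
  From (x_2, y_2) = (77617, 8274): x_3 = 197·77617 + 88·21·8274 = 30580901; y_3 = 197·8274 + 21·77617 = 3259935.
  From (x_3, y_3) = (30580901, 3259935): x_4 = 197·30580901 + 88·21·3259935 = 12048797377; y_4 = 197·3259935 + 21·30580901 = 1284406116.
Step 3: Verify x_4² - 88·y_4² = 145173518232002080129 - 145173518232002080128 = 1 (should be 1). ✓

(x_1, y_1) = (197, 21); (x_4, y_4) = (12048797377, 1284406116).


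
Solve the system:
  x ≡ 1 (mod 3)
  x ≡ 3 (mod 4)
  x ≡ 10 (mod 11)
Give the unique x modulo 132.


Moduli 3, 4, 11 are pairwise coprime; by CRT there is a unique solution modulo M = 3 · 4 · 11 = 132.
Solve pairwise, accumulating the modulus:
  Start with x ≡ 1 (mod 3).
  Combine with x ≡ 3 (mod 4): since gcd(3, 4) = 1, we get a unique residue mod 12.
    Write x = 1 + 3·t and substitute into x ≡ 3 (mod 4): 3·t ≡ 3 − 1 = 2 (mod 4).
    The inverse of 3 mod 4 is 3 (since 3·3 = 9 = 2·4 + 1), so t ≡ 3·2 = 6 ≡ 2 (mod 4).
    Then x = 1 + 3·2 = 7, valid modulo lcm(3, 4) = 12: x ≡ 7 (mod 12).
  Combine with x ≡ 10 (mod 11): since gcd(12, 11) = 1, we get a unique residue mod 132.
    Write x = 7 + 12·t and substitute into x ≡ 10 (mod 11): 12·t ≡ 10 − 7 = 3 (mod 11).
    Reduce coefficients mod 11: 1·t ≡ 3 (mod 11).
    So t ≡ 3 (mod 11).
    Then x = 7 + 12·3 = 43, valid modulo lcm(12, 11) = 132: x ≡ 43 (mod 132).
Verify: 43 mod 3 = 1 ✓, 43 mod 4 = 3 ✓, 43 mod 11 = 10 ✓.

x ≡ 43 (mod 132).


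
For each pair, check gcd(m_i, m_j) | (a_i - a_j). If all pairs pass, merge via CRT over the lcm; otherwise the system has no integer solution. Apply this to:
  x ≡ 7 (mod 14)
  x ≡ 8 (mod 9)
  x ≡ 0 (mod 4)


Moduli 14, 9, 4 are not pairwise coprime, so CRT works modulo lcm(m_i) when all pairwise compatibility conditions hold.
Pairwise compatibility: gcd(m_i, m_j) must divide a_i - a_j for every pair.
Merge one congruence at a time:
  Start: x ≡ 7 (mod 14).
  Combine with x ≡ 8 (mod 9): gcd(14, 9) = 1; 8 - 7 = 1, which IS divisible by 1, so compatible.
    Write x = 7 + 14·t and substitute into x ≡ 8 (mod 9): 14·t ≡ 8 − 7 = 1 (mod 9).
    Reduce coefficients mod 9: 5·t ≡ 1 (mod 9).
    The inverse of 5 mod 9 is 2 (since 5·2 = 10 = 1·9 + 1), so t ≡ 2·1 = 2 ≡ 2 (mod 9).
    Then x = 7 + 14·2 = 35, valid modulo lcm(14, 9) = 126: x ≡ 35 (mod 126).
  Combine with x ≡ 0 (mod 4): gcd(126, 4) = 2, and 0 - 35 = -35 is NOT divisible by 2.
    ⇒ system is inconsistent (no integer solution).

No solution (the system is inconsistent).


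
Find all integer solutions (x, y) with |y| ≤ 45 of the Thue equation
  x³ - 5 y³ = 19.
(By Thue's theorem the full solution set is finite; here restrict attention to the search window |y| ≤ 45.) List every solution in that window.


The equation is x³ - 5y³ = 19. For fixed y, x³ = 5·y³ + 19, so a solution requires the RHS to be a perfect cube.
Strategy: iterate y from -45 to 45, compute RHS = 5·y³ + 19, and check whether it is a (positive or negative) perfect cube.
Check small values of y:
  y = 0: RHS = 19 is not a perfect cube.
  y = 1: RHS = 24 is not a perfect cube.
  y = -1: RHS = 14 is not a perfect cube.
  y = 2: RHS = 59 is not a perfect cube.
  y = -2: RHS = -21 is not a perfect cube.
  y = 3: RHS = 154 is not a perfect cube.
  y = -3: RHS = -116 is not a perfect cube.
Continuing the search up to |y| = 45 finds no solutions either.
No (x, y) in the scanned range satisfies the equation.

No integer solutions with |y| ≤ 45.


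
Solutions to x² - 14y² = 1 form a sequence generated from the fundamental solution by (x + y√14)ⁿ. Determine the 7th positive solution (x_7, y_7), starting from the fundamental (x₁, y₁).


Step 1: Find the fundamental solution (x₁, y₁) of x² - 14y² = 1.
  Expand √14 as a continued fraction. a₀ = ⌊√14⌋ = 3; iterate m_{k+1} = d_k·a_k − m_k, d_{k+1} = (14 − m_{k+1}²)/d_k, a_{k+1} = ⌊(a₀ + m_{k+1})/d_{k+1}⌋ (starting m₀ = 0, d₀ = 1), with convergents p_k = a_k·p_{k-1} + p_{k-2}, q_k = a_k·q_{k-1} + q_{k-2} (p₋₁ = 1, q₋₁ = 0):
  k = 0: a₀ = 3; p₀/q₀ = 3/1; p₀² − 14·q₀² = 9 − 14 = -5.
  k = 1: m = 3, d = 5, a = ⌊(3 + 3)/5⌋ = 1; p/q = (1·3 + 1)/(1·1 + 0) = 4/1; p² − 14·q² = 16 − 14 = 2.
  k = 2: m = 2, d = 2, a = ⌊(3 + 2)/2⌋ = 2; p/q = (2·4 + 3)/(2·1 + 1) = 11/3; p² − 14·q² = 121 − 126 = -5.
  k = 3: m = 2, d = 5, a = ⌊(3 + 2)/5⌋ = 1; p/q = (1·11 + 4)/(1·3 + 1) = 15/4; p² − 14·q² = 225 − 224 = 1.
  The first convergent with p² − 14·q² = 1 gives the fundamental solution (x₁, y₁) = (15, 4).
Step 2: Apply the recurrence (x_{n+1}, y_{n+1}) = (x₁x_n + 14y₁y_n, x₁y_n + y₁x_n) repeatedly.
  From (x_1, y_1) = (15, 4): x_2 = 15·15 + 14·4·4 = 449; y_2 = 15·4 + 4·15 = 120.
  From (x_2, y_2) = (449, 120): x_3 = 15·449 + 14·4·120 = 13455; y_3 = 15·120 + 4·449 = 3596.
  From (x_3, y_3) = (13455, 3596): x_4 = 15·13455 + 14·4·3596 = 403201; y_4 = 15·3596 + 4·13455 = 107760.
  From (x_4, y_4) = (403201, 107760): x_5 = 15·403201 + 14·4·107760 = 12082575; y_5 = 15·107760 + 4·403201 = 3229204.
  From (x_5, y_5) = (12082575, 3229204): x_6 = 15·12082575 + 14·4·3229204 = 362074049; y_6 = 15·3229204 + 4·12082575 = 96768360.
  From (x_6, y_6) = (362074049, 96768360): x_7 = 15·362074049 + 14·4·96768360 = 10850138895; y_7 = 15·96768360 + 4·362074049 = 2899821596.
Step 3: Verify x_7² - 14·y_7² = 117725514040791821025 - 117725514040791821024 = 1 (should be 1). ✓

(x_1, y_1) = (15, 4); (x_7, y_7) = (10850138895, 2899821596).


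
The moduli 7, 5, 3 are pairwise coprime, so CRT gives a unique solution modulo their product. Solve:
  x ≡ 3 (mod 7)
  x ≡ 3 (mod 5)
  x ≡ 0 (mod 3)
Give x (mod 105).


Moduli 7, 5, 3 are pairwise coprime; by CRT there is a unique solution modulo M = 7 · 5 · 3 = 105.
Solve pairwise, accumulating the modulus:
  Start with x ≡ 3 (mod 7).
  Combine with x ≡ 3 (mod 5): since gcd(7, 5) = 1, we get a unique residue mod 35.
    Write x = 3 + 7·t and substitute into x ≡ 3 (mod 5): 7·t ≡ 3 − 3 = 0 (mod 5).
    Reduce coefficients mod 5: 2·t ≡ 0 (mod 5).
    The inverse of 2 mod 5 is 3 (since 2·3 = 6 = 1·5 + 1), so t ≡ 3·0 = 0 ≡ 0 (mod 5).
    Then x = 3 + 7·0 = 3, valid modulo lcm(7, 5) = 35: x ≡ 3 (mod 35).
  Combine with x ≡ 0 (mod 3): since gcd(35, 3) = 1, we get a unique residue mod 105.
    Write x = 3 + 35·t and substitute into x ≡ 0 (mod 3): 35·t ≡ 0 − 3 = -3 (mod 3).
    Reduce coefficients mod 3: 2·t ≡ 0 (mod 3).
    The inverse of 2 mod 3 is 2 (since 2·2 = 4 = 1·3 + 1), so t ≡ 2·0 = 0 ≡ 0 (mod 3).
    Then x = 3 + 35·0 = 3, valid modulo lcm(35, 3) = 105: x ≡ 3 (mod 105).
Verify: 3 mod 7 = 3 ✓, 3 mod 5 = 3 ✓, 3 mod 3 = 0 ✓.

x ≡ 3 (mod 105).


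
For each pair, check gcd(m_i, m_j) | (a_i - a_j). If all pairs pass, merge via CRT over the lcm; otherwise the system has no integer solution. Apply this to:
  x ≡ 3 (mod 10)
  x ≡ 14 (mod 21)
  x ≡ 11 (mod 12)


Moduli 10, 21, 12 are not pairwise coprime, so CRT works modulo lcm(m_i) when all pairwise compatibility conditions hold.
Pairwise compatibility: gcd(m_i, m_j) must divide a_i - a_j for every pair.
Merge one congruence at a time:
  Start: x ≡ 3 (mod 10).
  Combine with x ≡ 14 (mod 21): gcd(10, 21) = 1; 14 - 3 = 11, which IS divisible by 1, so compatible.
    Write x = 3 + 10·t and substitute into x ≡ 14 (mod 21): 10·t ≡ 14 − 3 = 11 (mod 21).
    The inverse of 10 mod 21 is 19 (since 10·19 = 190 = 9·21 + 1), so t ≡ 19·11 = 209 ≡ 20 (mod 21).
    Then x = 3 + 10·20 = 203, valid modulo lcm(10, 21) = 210: x ≡ 203 (mod 210).
  Combine with x ≡ 11 (mod 12): gcd(210, 12) = 6; 11 - 203 = -192, which IS divisible by 6, so compatible.
    Write x = 203 + 210·t and substitute into x ≡ 11 (mod 12): 210·t ≡ 11 − 203 = -192 (mod 12).
    Divide the congruence (and modulus) by g = 6: 35·t ≡ -32 (mod 2).
    Reduce coefficients mod 2: 1·t ≡ 0 (mod 2).
    So t ≡ 0 (mod 2).
    Then x = 203 + 210·0 = 203, valid modulo lcm(210, 12) = 420: x ≡ 203 (mod 420).
Verify: 203 mod 10 = 3, 203 mod 21 = 14, 203 mod 12 = 11.

x ≡ 203 (mod 420).


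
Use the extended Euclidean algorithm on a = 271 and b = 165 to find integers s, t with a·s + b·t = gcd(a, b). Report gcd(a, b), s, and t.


Euclidean algorithm on (271, 165) — divide until remainder is 0:
  271 = 1 · 165 + 106
  165 = 1 · 106 + 59
  106 = 1 · 59 + 47
  59 = 1 · 47 + 12
  47 = 3 · 12 + 11
  12 = 1 · 11 + 1
  11 = 11 · 1 + 0
gcd(271, 165) = 1.
Track Bezout coefficients alongside the remainders: start with r₀ = 271 = a·1 + b·0 (s = 1, t = 0) and r₁ = 165 = a·0 + b·1 (s = 0, t = 1); each new remainder r_{k+1} = r_{k-1} − q_k·r_k inherits s_{k+1} = s_{k-1} − q_k·s_k, t_{k+1} = t_{k-1} − q_k·t_k, so r_k = a·s_k + b·t_k at every step:
  q = 1: r = 106, s = 1 − 1·0 = 1, t = 0 − 1·1 = -1  (check: 271·1 + 165·(-1) = 106)
  q = 1: r = 59, s = 0 − 1·1 = -1, t = 1 − 1·(-1) = 2  (check: 271·(-1) + 165·2 = 59)
  q = 1: r = 47, s = 1 − 1·(-1) = 2, t = -1 − 1·2 = -3  (check: 271·2 + 165·(-3) = 47)
  q = 1: r = 12, s = -1 − 1·2 = -3, t = 2 − 1·(-3) = 5  (check: 271·(-3) + 165·5 = 12)
  q = 3: r = 11, s = 2 − 3·(-3) = 11, t = -3 − 3·5 = -18  (check: 271·11 + 165·(-18) = 11)
  q = 1: r = 1, s = -3 − 1·11 = -14, t = 5 − 1·(-18) = 23  (check: 271·(-14) + 165·23 = 1)
The row with r = 1 (the gcd) gives the Bezout coefficients s = -14, t = 23.
Result: 271 · (-14) + 165 · (23) = 1.

gcd(271, 165) = 1; s = -14, t = 23 (check: 271·(-14) + 165·23 = 1).


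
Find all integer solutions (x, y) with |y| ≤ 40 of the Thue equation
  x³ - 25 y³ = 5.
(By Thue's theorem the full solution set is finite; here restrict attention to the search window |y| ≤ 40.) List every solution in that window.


The equation is x³ - 25y³ = 5. For fixed y, x³ = 25·y³ + 5, so a solution requires the RHS to be a perfect cube.
Strategy: iterate y from -40 to 40, compute RHS = 25·y³ + 5, and check whether it is a (positive or negative) perfect cube.
Check small values of y:
  y = 0: RHS = 5 is not a perfect cube.
  y = 1: RHS = 30 is not a perfect cube.
  y = -1: RHS = -20 is not a perfect cube.
  y = 2: RHS = 205 is not a perfect cube.
  y = -2: RHS = -195 is not a perfect cube.
  y = 3: RHS = 680 is not a perfect cube.
  y = -3: RHS = -670 is not a perfect cube.
Continuing the search up to |y| = 40 finds no solutions either.
No (x, y) in the scanned range satisfies the equation.

No integer solutions with |y| ≤ 40.


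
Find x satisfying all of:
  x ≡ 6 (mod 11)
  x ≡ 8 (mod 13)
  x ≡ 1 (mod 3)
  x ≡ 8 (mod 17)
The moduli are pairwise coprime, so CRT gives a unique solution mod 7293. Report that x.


Product of moduli M = 11 · 13 · 3 · 17 = 7293.
Merge one congruence at a time:
  Start: x ≡ 6 (mod 11).
  Combine with x ≡ 8 (mod 13); new modulus lcm = 143.
    Write x = 6 + 11·t and substitute into x ≡ 8 (mod 13): 11·t ≡ 8 − 6 = 2 (mod 13).
    The inverse of 11 mod 13 is 6 (since 11·6 = 66 = 5·13 + 1), so t ≡ 6·2 = 12 ≡ 12 (mod 13).
    Then x = 6 + 11·12 = 138, valid modulo lcm(11, 13) = 143: x ≡ 138 (mod 143).
  Combine with x ≡ 1 (mod 3); new modulus lcm = 429.
    Write x = 138 + 143·t and substitute into x ≡ 1 (mod 3): 143·t ≡ 1 − 138 = -137 (mod 3).
    Reduce coefficients mod 3: 2·t ≡ 1 (mod 3).
    The inverse of 2 mod 3 is 2 (since 2·2 = 4 = 1·3 + 1), so t ≡ 2·1 = 2 ≡ 2 (mod 3).
    Then x = 138 + 143·2 = 424, valid modulo lcm(143, 3) = 429: x ≡ 424 (mod 429).
  Combine with x ≡ 8 (mod 17); new modulus lcm = 7293.
    Write x = 424 + 429·t and substitute into x ≡ 8 (mod 17): 429·t ≡ 8 − 424 = -416 (mod 17).
    Reduce coefficients mod 17: 4·t ≡ 9 (mod 17).
    The inverse of 4 mod 17 is 13 (since 4·13 = 52 = 3·17 + 1), so t ≡ 13·9 = 117 ≡ 15 (mod 17).
    Then x = 424 + 429·15 = 6859, valid modulo lcm(429, 17) = 7293: x ≡ 6859 (mod 7293).
Verify against each original: 6859 mod 11 = 6, 6859 mod 13 = 8, 6859 mod 3 = 1, 6859 mod 17 = 8.

x ≡ 6859 (mod 7293).


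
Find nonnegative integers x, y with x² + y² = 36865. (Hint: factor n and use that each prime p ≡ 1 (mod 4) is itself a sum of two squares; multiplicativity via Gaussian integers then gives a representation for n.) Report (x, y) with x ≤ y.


Step 1: Factor n = 36865 = 5 · 73 · 101.
Step 2: Check the mod-4 condition on each prime factor: 5 ≡ 1 (mod 4), exponent 1; 73 ≡ 1 (mod 4), exponent 1; 101 ≡ 1 (mod 4), exponent 1.
All primes ≡ 3 (mod 4) appear to even exponent (or don't appear), so by the two-squares theorem n IS expressible as a sum of two squares.
Step 3: Build a representation. Here n = 5 · 73 · 101 is a product of primes ≡ 1 (mod 4). Each prime p ≡ 1 (mod 4) is itself a sum of two squares; find a² by testing p − a² for a perfect square:
  5: 5 − 1² = 4 = 2² ⇒ 5 = 1² + 2².
  73: 73 − 1² = 72, 73 − 2² = 69, 73 − 3² = 64 = 8² ⇒ 73 = 3² + 8².
  101: 101 − 1² = 100 = 10² ⇒ 101 = 1² + 10².
  Combine using the Brahmagupta–Fibonacci identity (a² + b²)(c² + d²) = (ac − bd)² + (ad + bc)² = (ac + bd)² + (ad − bc)²:
  5 · 73 = 365: from (1² + 2²)(3² + 8²), take (1·3 − 2·8, 1·8 + 2·3) = (3 − 16, 8 + 6) = (-13, 14); dropping signs (only squares matter) gives (13, 14); check 13² + 14² = 169 + 196 = 365 ✓.
  365 · 101 = 36865: from (13² + 14²)(1² + 10²), take (13·1 − 14·10, 13·10 + 14·1) = (13 − 140, 130 + 14) = (-127, 144); dropping signs (only squares matter) gives (127, 144); check 127² + 144² = 16129 + 20736 = 36865 ✓.
Step 4: Order so x ≤ y and verify: 127² + 144² = 16129 + 20736 = 36865 = n. ✓

n = 36865 = 127² + 144² (one valid representation with x ≤ y).


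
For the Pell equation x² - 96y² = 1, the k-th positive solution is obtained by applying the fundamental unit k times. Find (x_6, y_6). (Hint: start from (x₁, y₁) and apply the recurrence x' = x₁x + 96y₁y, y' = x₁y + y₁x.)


Step 1: Find the fundamental solution (x₁, y₁) of x² - 96y² = 1.
  Expand √96 as a continued fraction. a₀ = ⌊√96⌋ = 9; iterate m_{k+1} = d_k·a_k − m_k, d_{k+1} = (96 − m_{k+1}²)/d_k, a_{k+1} = ⌊(a₀ + m_{k+1})/d_{k+1}⌋ (starting m₀ = 0, d₀ = 1), with convergents p_k = a_k·p_{k-1} + p_{k-2}, q_k = a_k·q_{k-1} + q_{k-2} (p₋₁ = 1, q₋₁ = 0):
  k = 0: a₀ = 9; p₀/q₀ = 9/1; p₀² − 96·q₀² = 81 − 96 = -15.
  k = 1: m = 9, d = 15, a = ⌊(9 + 9)/15⌋ = 1; p/q = (1·9 + 1)/(1·1 + 0) = 10/1; p² − 96·q² = 100 − 96 = 4.
  k = 2: m = 6, d = 4, a = ⌊(9 + 6)/4⌋ = 3; p/q = (3·10 + 9)/(3·1 + 1) = 39/4; p² − 96·q² = 1521 − 1536 = -15.
  k = 3: m = 6, d = 15, a = ⌊(9 + 6)/15⌋ = 1; p/q = (1·39 + 10)/(1·4 + 1) = 49/5; p² − 96·q² = 2401 − 2400 = 1.
  The first convergent with p² − 96·q² = 1 gives the fundamental solution (x₁, y₁) = (49, 5).
Step 2: Apply the recurrence (x_{n+1}, y_{n+1}) = (x₁x_n + 96y₁y_n, x₁y_n + y₁x_n) repeatedly.
  From (x_1, y_1) = (49, 5): x_2 = 49·49 + 96·5·5 = 4801; y_2 = 49·5 + 5·49 = 490.
  From (x_2, y_2) = (4801, 490): x_3 = 49·4801 + 96·5·490 = 470449; y_3 = 49·490 + 5·4801 = 48015.
  From (x_3, y_3) = (470449, 48015): x_4 = 49·470449 + 96·5·48015 = 46099201; y_4 = 49·48015 + 5·470449 = 4704980.
  From (x_4, y_4) = (46099201, 4704980): x_5 = 49·46099201 + 96·5·4704980 = 4517251249; y_5 = 49·4704980 + 5·46099201 = 461040025.
  From (x_5, y_5) = (4517251249, 461040025): x_6 = 49·4517251249 + 96·5·461040025 = 442644523201; y_6 = 49·461040025 + 5·4517251249 = 45177217470.
Step 3: Verify x_6² - 96·y_6² = 195934173919840627286401 - 195934173919840627286400 = 1 (should be 1). ✓

(x_1, y_1) = (49, 5); (x_6, y_6) = (442644523201, 45177217470).


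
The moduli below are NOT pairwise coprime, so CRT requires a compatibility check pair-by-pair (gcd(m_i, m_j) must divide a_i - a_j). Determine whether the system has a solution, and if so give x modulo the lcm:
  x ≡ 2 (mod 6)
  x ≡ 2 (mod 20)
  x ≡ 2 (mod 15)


Moduli 6, 20, 15 are not pairwise coprime, so CRT works modulo lcm(m_i) when all pairwise compatibility conditions hold.
Pairwise compatibility: gcd(m_i, m_j) must divide a_i - a_j for every pair.
Merge one congruence at a time:
  Start: x ≡ 2 (mod 6).
  Combine with x ≡ 2 (mod 20): gcd(6, 20) = 2; 2 - 2 = 0, which IS divisible by 2, so compatible.
    Write x = 2 + 6·t and substitute into x ≡ 2 (mod 20): 6·t ≡ 2 − 2 = 0 (mod 20).
    Divide the congruence (and modulus) by g = 2: 3·t ≡ 0 (mod 10).
    The inverse of 3 mod 10 is 7 (since 3·7 = 21 = 2·10 + 1), so t ≡ 7·0 = 0 ≡ 0 (mod 10).
    Then x = 2 + 6·0 = 2, valid modulo lcm(6, 20) = 60: x ≡ 2 (mod 60).
  Combine with x ≡ 2 (mod 15): gcd(60, 15) = 15; 2 - 2 = 0, which IS divisible by 15, so compatible.
    Write x = 2 + 60·t and substitute into x ≡ 2 (mod 15): 60·t ≡ 2 − 2 = 0 (mod 15).
    Divide the congruence (and modulus) by g = 15: 4·t ≡ 0 (mod 1).
    Modulo 1 every t works; take t = 0.
    Then x = 2 + 60·0 = 2, valid modulo lcm(60, 15) = 60: x ≡ 2 (mod 60).
Verify: 2 mod 6 = 2, 2 mod 20 = 2, 2 mod 15 = 2.

x ≡ 2 (mod 60).


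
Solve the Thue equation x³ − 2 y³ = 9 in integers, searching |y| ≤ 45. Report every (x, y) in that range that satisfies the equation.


The equation is x³ - 2y³ = 9. For fixed y, x³ = 2·y³ + 9, so a solution requires the RHS to be a perfect cube.
Strategy: iterate y from -45 to 45, compute RHS = 2·y³ + 9, and check whether it is a (positive or negative) perfect cube.
Check small values of y:
  y = 0: RHS = 9 is not a perfect cube.
  y = 1: RHS = 11 is not a perfect cube.
  y = -1: RHS = 7 is not a perfect cube.
  y = 2: RHS = 25 is not a perfect cube.
  y = -2: RHS = -7 is not a perfect cube.
  y = 3: RHS = 63 is not a perfect cube.
  y = -3: RHS = -45 is not a perfect cube.
Continuing the search up to |y| = 45 finds no solutions either.
No (x, y) in the scanned range satisfies the equation.

No integer solutions with |y| ≤ 45.


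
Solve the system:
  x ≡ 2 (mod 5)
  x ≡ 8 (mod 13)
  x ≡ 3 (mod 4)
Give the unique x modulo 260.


Moduli 5, 13, 4 are pairwise coprime; by CRT there is a unique solution modulo M = 5 · 13 · 4 = 260.
Solve pairwise, accumulating the modulus:
  Start with x ≡ 2 (mod 5).
  Combine with x ≡ 8 (mod 13): since gcd(5, 13) = 1, we get a unique residue mod 65.
    Write x = 2 + 5·t and substitute into x ≡ 8 (mod 13): 5·t ≡ 8 − 2 = 6 (mod 13).
    The inverse of 5 mod 13 is 8 (since 5·8 = 40 = 3·13 + 1), so t ≡ 8·6 = 48 ≡ 9 (mod 13).
    Then x = 2 + 5·9 = 47, valid modulo lcm(5, 13) = 65: x ≡ 47 (mod 65).
  Combine with x ≡ 3 (mod 4): since gcd(65, 4) = 1, we get a unique residue mod 260.
    Write x = 47 + 65·t and substitute into x ≡ 3 (mod 4): 65·t ≡ 3 − 47 = -44 (mod 4).
    Reduce coefficients mod 4: 1·t ≡ 0 (mod 4).
    So t ≡ 0 (mod 4).
    Then x = 47 + 65·0 = 47, valid modulo lcm(65, 4) = 260: x ≡ 47 (mod 260).
Verify: 47 mod 5 = 2 ✓, 47 mod 13 = 8 ✓, 47 mod 4 = 3 ✓.

x ≡ 47 (mod 260).


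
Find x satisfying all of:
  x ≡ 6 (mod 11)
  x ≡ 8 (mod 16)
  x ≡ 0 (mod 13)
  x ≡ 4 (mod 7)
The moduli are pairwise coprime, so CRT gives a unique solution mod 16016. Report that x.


Product of moduli M = 11 · 16 · 13 · 7 = 16016.
Merge one congruence at a time:
  Start: x ≡ 6 (mod 11).
  Combine with x ≡ 8 (mod 16); new modulus lcm = 176.
    Write x = 6 + 11·t and substitute into x ≡ 8 (mod 16): 11·t ≡ 8 − 6 = 2 (mod 16).
    The inverse of 11 mod 16 is 3 (since 11·3 = 33 = 2·16 + 1), so t ≡ 3·2 = 6 ≡ 6 (mod 16).
    Then x = 6 + 11·6 = 72, valid modulo lcm(11, 16) = 176: x ≡ 72 (mod 176).
  Combine with x ≡ 0 (mod 13); new modulus lcm = 2288.
    Write x = 72 + 176·t and substitute into x ≡ 0 (mod 13): 176·t ≡ 0 − 72 = -72 (mod 13).
    Reduce coefficients mod 13: 7·t ≡ 6 (mod 13).
    The inverse of 7 mod 13 is 2 (since 7·2 = 14 = 1·13 + 1), so t ≡ 2·6 = 12 ≡ 12 (mod 13).
    Then x = 72 + 176·12 = 2184, valid modulo lcm(176, 13) = 2288: x ≡ 2184 (mod 2288).
  Combine with x ≡ 4 (mod 7); new modulus lcm = 16016.
    Write x = 2184 + 2288·t and substitute into x ≡ 4 (mod 7): 2288·t ≡ 4 − 2184 = -2180 (mod 7).
    Reduce coefficients mod 7: 6·t ≡ 4 (mod 7).
    The inverse of 6 mod 7 is 6 (since 6·6 = 36 = 5·7 + 1), so t ≡ 6·4 = 24 ≡ 3 (mod 7).
    Then x = 2184 + 2288·3 = 9048, valid modulo lcm(2288, 7) = 16016: x ≡ 9048 (mod 16016).
Verify against each original: 9048 mod 11 = 6, 9048 mod 16 = 8, 9048 mod 13 = 0, 9048 mod 7 = 4.

x ≡ 9048 (mod 16016).


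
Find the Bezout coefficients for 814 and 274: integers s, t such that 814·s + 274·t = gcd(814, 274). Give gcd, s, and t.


Euclidean algorithm on (814, 274) — divide until remainder is 0:
  814 = 2 · 274 + 266
  274 = 1 · 266 + 8
  266 = 33 · 8 + 2
  8 = 4 · 2 + 0
gcd(814, 274) = 2.
Track Bezout coefficients alongside the remainders: start with r₀ = 814 = a·1 + b·0 (s = 1, t = 0) and r₁ = 274 = a·0 + b·1 (s = 0, t = 1); each new remainder r_{k+1} = r_{k-1} − q_k·r_k inherits s_{k+1} = s_{k-1} − q_k·s_k, t_{k+1} = t_{k-1} − q_k·t_k, so r_k = a·s_k + b·t_k at every step:
  q = 2: r = 266, s = 1 − 2·0 = 1, t = 0 − 2·1 = -2  (check: 814·1 + 274·(-2) = 266)
  q = 1: r = 8, s = 0 − 1·1 = -1, t = 1 − 1·(-2) = 3  (check: 814·(-1) + 274·3 = 8)
  q = 33: r = 2, s = 1 − 33·(-1) = 34, t = -2 − 33·3 = -101  (check: 814·34 + 274·(-101) = 2)
The row with r = 2 (the gcd) gives the Bezout coefficients s = 34, t = -101.
Result: 814 · (34) + 274 · (-101) = 2.

gcd(814, 274) = 2; s = 34, t = -101 (check: 814·34 + 274·(-101) = 2).


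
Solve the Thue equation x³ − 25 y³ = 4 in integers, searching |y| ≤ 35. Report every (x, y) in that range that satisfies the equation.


The equation is x³ - 25y³ = 4. For fixed y, x³ = 25·y³ + 4, so a solution requires the RHS to be a perfect cube.
Strategy: iterate y from -35 to 35, compute RHS = 25·y³ + 4, and check whether it is a (positive or negative) perfect cube.
Check small values of y:
  y = 0: RHS = 4 is not a perfect cube.
  y = 1: RHS = 29 is not a perfect cube.
  y = -1: RHS = -21 is not a perfect cube.
  y = 2: RHS = 204 is not a perfect cube.
  y = -2: RHS = -196 is not a perfect cube.
  y = 3: RHS = 679 is not a perfect cube.
  y = -3: RHS = -671 is not a perfect cube.
Continuing the search up to |y| = 35 finds no solutions either.
No (x, y) in the scanned range satisfies the equation.

No integer solutions with |y| ≤ 35.


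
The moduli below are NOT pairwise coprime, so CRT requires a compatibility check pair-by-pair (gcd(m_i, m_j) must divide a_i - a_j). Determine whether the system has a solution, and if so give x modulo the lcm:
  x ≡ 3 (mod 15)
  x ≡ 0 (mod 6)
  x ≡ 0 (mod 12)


Moduli 15, 6, 12 are not pairwise coprime, so CRT works modulo lcm(m_i) when all pairwise compatibility conditions hold.
Pairwise compatibility: gcd(m_i, m_j) must divide a_i - a_j for every pair.
Merge one congruence at a time:
  Start: x ≡ 3 (mod 15).
  Combine with x ≡ 0 (mod 6): gcd(15, 6) = 3; 0 - 3 = -3, which IS divisible by 3, so compatible.
    Write x = 3 + 15·t and substitute into x ≡ 0 (mod 6): 15·t ≡ 0 − 3 = -3 (mod 6).
    Divide the congruence (and modulus) by g = 3: 5·t ≡ -1 (mod 2).
    Reduce coefficients mod 2: 1·t ≡ 1 (mod 2).
    So t ≡ 1 (mod 2).
    Then x = 3 + 15·1 = 18, valid modulo lcm(15, 6) = 30: x ≡ 18 (mod 30).
  Combine with x ≡ 0 (mod 12): gcd(30, 12) = 6; 0 - 18 = -18, which IS divisible by 6, so compatible.
    Write x = 18 + 30·t and substitute into x ≡ 0 (mod 12): 30·t ≡ 0 − 18 = -18 (mod 12).
    Divide the congruence (and modulus) by g = 6: 5·t ≡ -3 (mod 2).
    Reduce coefficients mod 2: 1·t ≡ 1 (mod 2).
    So t ≡ 1 (mod 2).
    Then x = 18 + 30·1 = 48, valid modulo lcm(30, 12) = 60: x ≡ 48 (mod 60).
Verify: 48 mod 15 = 3, 48 mod 6 = 0, 48 mod 12 = 0.

x ≡ 48 (mod 60).


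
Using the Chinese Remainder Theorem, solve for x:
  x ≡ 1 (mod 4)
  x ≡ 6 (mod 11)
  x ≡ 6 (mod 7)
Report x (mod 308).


Moduli 4, 11, 7 are pairwise coprime; by CRT there is a unique solution modulo M = 4 · 11 · 7 = 308.
Solve pairwise, accumulating the modulus:
  Start with x ≡ 1 (mod 4).
  Combine with x ≡ 6 (mod 11): since gcd(4, 11) = 1, we get a unique residue mod 44.
    Write x = 1 + 4·t and substitute into x ≡ 6 (mod 11): 4·t ≡ 6 − 1 = 5 (mod 11).
    The inverse of 4 mod 11 is 3 (since 4·3 = 12 = 1·11 + 1), so t ≡ 3·5 = 15 ≡ 4 (mod 11).
    Then x = 1 + 4·4 = 17, valid modulo lcm(4, 11) = 44: x ≡ 17 (mod 44).
  Combine with x ≡ 6 (mod 7): since gcd(44, 7) = 1, we get a unique residue mod 308.
    Write x = 17 + 44·t and substitute into x ≡ 6 (mod 7): 44·t ≡ 6 − 17 = -11 (mod 7).
    Reduce coefficients mod 7: 2·t ≡ 3 (mod 7).
    The inverse of 2 mod 7 is 4 (since 2·4 = 8 = 1·7 + 1), so t ≡ 4·3 = 12 ≡ 5 (mod 7).
    Then x = 17 + 44·5 = 237, valid modulo lcm(44, 7) = 308: x ≡ 237 (mod 308).
Verify: 237 mod 4 = 1 ✓, 237 mod 11 = 6 ✓, 237 mod 7 = 6 ✓.

x ≡ 237 (mod 308).


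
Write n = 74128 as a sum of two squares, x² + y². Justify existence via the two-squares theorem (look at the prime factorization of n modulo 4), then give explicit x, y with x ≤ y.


Step 1: Factor n = 74128 = 2^4 · 41 · 113.
Step 2: Check the mod-4 condition on each prime factor: 2 = 2 (special); 41 ≡ 1 (mod 4), exponent 1; 113 ≡ 1 (mod 4), exponent 1.
All primes ≡ 3 (mod 4) appear to even exponent (or don't appear), so by the two-squares theorem n IS expressible as a sum of two squares.
Step 3: Build a representation. Group n = k² · m with k = 4 and m = 41 · 113 = 4633 (a product of primes ≡ 1 (mod 4)); a representation of m scales to one of n via (k·x)² + (k·y)² = k²(x² + y²). Each prime p ≡ 1 (mod 4) is itself a sum of two squares; find a² by testing p − a² for a perfect square:
  41: 41 − 1² = 40, 41 − 2² = 37, 41 − 3² = 32, 41 − 4² = 25 = 5² ⇒ 41 = 4² + 5².
  113: 113 − 1² = 112, 113 − 2² = 109, 113 − 3² = 104, 113 − 4² = 97, 113 − 5² = 88, 113 − 6² = 77, 113 − 7² = 64 = 8² ⇒ 113 = 7² + 8².
  Combine using the Brahmagupta–Fibonacci identity (a² + b²)(c² + d²) = (ac − bd)² + (ad + bc)² = (ac + bd)² + (ad − bc)²:
  41 · 113 = 4633: from (4² + 5²)(7² + 8²), take (4·7 − 5·8, 4·8 + 5·7) = (28 − 40, 32 + 35) = (-12, 67); dropping signs (only squares matter) gives (12, 67); check 12² + 67² = 144 + 4489 = 4633 ✓.
  Scale by k = 4: (4·12, 4·67) = (48, 268).
Step 4: Order so x ≤ y and verify: 48² + 268² = 2304 + 71824 = 74128 = n. ✓

n = 74128 = 48² + 268² (one valid representation with x ≤ y).


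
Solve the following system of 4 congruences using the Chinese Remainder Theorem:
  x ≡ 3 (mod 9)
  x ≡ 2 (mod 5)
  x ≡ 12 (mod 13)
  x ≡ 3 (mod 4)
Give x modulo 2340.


Product of moduli M = 9 · 5 · 13 · 4 = 2340.
Merge one congruence at a time:
  Start: x ≡ 3 (mod 9).
  Combine with x ≡ 2 (mod 5); new modulus lcm = 45.
    Write x = 3 + 9·t and substitute into x ≡ 2 (mod 5): 9·t ≡ 2 − 3 = -1 (mod 5).
    Reduce coefficients mod 5: 4·t ≡ 4 (mod 5).
    The inverse of 4 mod 5 is 4 (since 4·4 = 16 = 3·5 + 1), so t ≡ 4·4 = 16 ≡ 1 (mod 5).
    Then x = 3 + 9·1 = 12, valid modulo lcm(9, 5) = 45: x ≡ 12 (mod 45).
  Combine with x ≡ 12 (mod 13); new modulus lcm = 585.
    Write x = 12 + 45·t and substitute into x ≡ 12 (mod 13): 45·t ≡ 12 − 12 = 0 (mod 13).
    Reduce coefficients mod 13: 6·t ≡ 0 (mod 13).
    The inverse of 6 mod 13 is 11 (since 6·11 = 66 = 5·13 + 1), so t ≡ 11·0 = 0 ≡ 0 (mod 13).
    Then x = 12 + 45·0 = 12, valid modulo lcm(45, 13) = 585: x ≡ 12 (mod 585).
  Combine with x ≡ 3 (mod 4); new modulus lcm = 2340.
    Write x = 12 + 585·t and substitute into x ≡ 3 (mod 4): 585·t ≡ 3 − 12 = -9 (mod 4).
    Reduce coefficients mod 4: 1·t ≡ 3 (mod 4).
    So t ≡ 3 (mod 4).
    Then x = 12 + 585·3 = 1767, valid modulo lcm(585, 4) = 2340: x ≡ 1767 (mod 2340).
Verify against each original: 1767 mod 9 = 3, 1767 mod 5 = 2, 1767 mod 13 = 12, 1767 mod 4 = 3.

x ≡ 1767 (mod 2340).


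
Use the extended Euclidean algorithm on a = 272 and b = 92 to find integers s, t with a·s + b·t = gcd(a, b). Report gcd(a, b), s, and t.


Euclidean algorithm on (272, 92) — divide until remainder is 0:
  272 = 2 · 92 + 88
  92 = 1 · 88 + 4
  88 = 22 · 4 + 0
gcd(272, 92) = 4.
Track Bezout coefficients alongside the remainders: start with r₀ = 272 = a·1 + b·0 (s = 1, t = 0) and r₁ = 92 = a·0 + b·1 (s = 0, t = 1); each new remainder r_{k+1} = r_{k-1} − q_k·r_k inherits s_{k+1} = s_{k-1} − q_k·s_k, t_{k+1} = t_{k-1} − q_k·t_k, so r_k = a·s_k + b·t_k at every step:
  q = 2: r = 88, s = 1 − 2·0 = 1, t = 0 − 2·1 = -2  (check: 272·1 + 92·(-2) = 88)
  q = 1: r = 4, s = 0 − 1·1 = -1, t = 1 − 1·(-2) = 3  (check: 272·(-1) + 92·3 = 4)
The row with r = 4 (the gcd) gives the Bezout coefficients s = -1, t = 3.
Result: 272 · (-1) + 92 · (3) = 4.

gcd(272, 92) = 4; s = -1, t = 3 (check: 272·(-1) + 92·3 = 4).


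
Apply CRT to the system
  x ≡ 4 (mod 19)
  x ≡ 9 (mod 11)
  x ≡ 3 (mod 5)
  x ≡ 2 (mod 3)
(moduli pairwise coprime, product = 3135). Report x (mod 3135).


Product of moduli M = 19 · 11 · 5 · 3 = 3135.
Merge one congruence at a time:
  Start: x ≡ 4 (mod 19).
  Combine with x ≡ 9 (mod 11); new modulus lcm = 209.
    Write x = 4 + 19·t and substitute into x ≡ 9 (mod 11): 19·t ≡ 9 − 4 = 5 (mod 11).
    Reduce coefficients mod 11: 8·t ≡ 5 (mod 11).
    The inverse of 8 mod 11 is 7 (since 8·7 = 56 = 5·11 + 1), so t ≡ 7·5 = 35 ≡ 2 (mod 11).
    Then x = 4 + 19·2 = 42, valid modulo lcm(19, 11) = 209: x ≡ 42 (mod 209).
  Combine with x ≡ 3 (mod 5); new modulus lcm = 1045.
    Write x = 42 + 209·t and substitute into x ≡ 3 (mod 5): 209·t ≡ 3 − 42 = -39 (mod 5).
    Reduce coefficients mod 5: 4·t ≡ 1 (mod 5).
    The inverse of 4 mod 5 is 4 (since 4·4 = 16 = 3·5 + 1), so t ≡ 4·1 = 4 ≡ 4 (mod 5).
    Then x = 42 + 209·4 = 878, valid modulo lcm(209, 5) = 1045: x ≡ 878 (mod 1045).
  Combine with x ≡ 2 (mod 3); new modulus lcm = 3135.
    Write x = 878 + 1045·t and substitute into x ≡ 2 (mod 3): 1045·t ≡ 2 − 878 = -876 (mod 3).
    Reduce coefficients mod 3: 1·t ≡ 0 (mod 3).
    So t ≡ 0 (mod 3).
    Then x = 878 + 1045·0 = 878, valid modulo lcm(1045, 3) = 3135: x ≡ 878 (mod 3135).
Verify against each original: 878 mod 19 = 4, 878 mod 11 = 9, 878 mod 5 = 3, 878 mod 3 = 2.

x ≡ 878 (mod 3135).


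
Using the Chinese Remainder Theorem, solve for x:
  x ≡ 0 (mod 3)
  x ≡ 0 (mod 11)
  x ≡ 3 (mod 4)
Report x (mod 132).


Moduli 3, 11, 4 are pairwise coprime; by CRT there is a unique solution modulo M = 3 · 11 · 4 = 132.
Solve pairwise, accumulating the modulus:
  Start with x ≡ 0 (mod 3).
  Combine with x ≡ 0 (mod 11): since gcd(3, 11) = 1, we get a unique residue mod 33.
    Write x = 0 + 3·t and substitute into x ≡ 0 (mod 11): 3·t ≡ 0 − 0 = 0 (mod 11).
    The inverse of 3 mod 11 is 4 (since 3·4 = 12 = 1·11 + 1), so t ≡ 4·0 = 0 ≡ 0 (mod 11).
    Then x = 0 + 3·0 = 0, valid modulo lcm(3, 11) = 33: x ≡ 0 (mod 33).
  Combine with x ≡ 3 (mod 4): since gcd(33, 4) = 1, we get a unique residue mod 132.
    Write x = 0 + 33·t and substitute into x ≡ 3 (mod 4): 33·t ≡ 3 − 0 = 3 (mod 4).
    Reduce coefficients mod 4: 1·t ≡ 3 (mod 4).
    So t ≡ 3 (mod 4).
    Then x = 0 + 33·3 = 99, valid modulo lcm(33, 4) = 132: x ≡ 99 (mod 132).
Verify: 99 mod 3 = 0 ✓, 99 mod 11 = 0 ✓, 99 mod 4 = 3 ✓.

x ≡ 99 (mod 132).


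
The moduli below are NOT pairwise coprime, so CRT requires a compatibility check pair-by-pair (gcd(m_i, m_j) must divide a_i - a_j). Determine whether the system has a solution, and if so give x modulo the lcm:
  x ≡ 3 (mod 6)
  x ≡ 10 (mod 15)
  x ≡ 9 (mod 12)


Moduli 6, 15, 12 are not pairwise coprime, so CRT works modulo lcm(m_i) when all pairwise compatibility conditions hold.
Pairwise compatibility: gcd(m_i, m_j) must divide a_i - a_j for every pair.
Merge one congruence at a time:
  Start: x ≡ 3 (mod 6).
  Combine with x ≡ 10 (mod 15): gcd(6, 15) = 3, and 10 - 3 = 7 is NOT divisible by 3.
    ⇒ system is inconsistent (no integer solution).

No solution (the system is inconsistent).


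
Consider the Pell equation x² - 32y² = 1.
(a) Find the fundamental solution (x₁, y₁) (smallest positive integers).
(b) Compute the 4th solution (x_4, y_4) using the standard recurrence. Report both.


Step 1: Find the fundamental solution (x₁, y₁) of x² - 32y² = 1.
  Expand √32 as a continued fraction. a₀ = ⌊√32⌋ = 5; iterate m_{k+1} = d_k·a_k − m_k, d_{k+1} = (32 − m_{k+1}²)/d_k, a_{k+1} = ⌊(a₀ + m_{k+1})/d_{k+1}⌋ (starting m₀ = 0, d₀ = 1), with convergents p_k = a_k·p_{k-1} + p_{k-2}, q_k = a_k·q_{k-1} + q_{k-2} (p₋₁ = 1, q₋₁ = 0):
  k = 0: a₀ = 5; p₀/q₀ = 5/1; p₀² − 32·q₀² = 25 − 32 = -7.
  k = 1: m = 5, d = 7, a = ⌊(5 + 5)/7⌋ = 1; p/q = (1·5 + 1)/(1·1 + 0) = 6/1; p² − 32·q² = 36 − 32 = 4.
  k = 2: m = 2, d = 4, a = ⌊(5 + 2)/4⌋ = 1; p/q = (1·6 + 5)/(1·1 + 1) = 11/2; p² − 32·q² = 121 − 128 = -7.
  k = 3: m = 2, d = 7, a = ⌊(5 + 2)/7⌋ = 1; p/q = (1·11 + 6)/(1·2 + 1) = 17/3; p² − 32·q² = 289 − 288 = 1.
  The first convergent with p² − 32·q² = 1 gives the fundamental solution (x₁, y₁) = (17, 3).
Step 2: Apply the recurrence (x_{n+1}, y_{n+1}) = (x₁x_n + 32y₁y_n, x₁y_n + y₁x_n) repeatedly.
  From (x_1, y_1) = (17, 3): x_2 = 17·17 + 32·3·3 = 577; y_2 = 17·3 + 3·17 = 102.
  From (x_2, y_2) = (577, 102): x_3 = 17·577 + 32·3·102 = 19601; y_3 = 17·102 + 3·577 = 3465.
  From (x_3, y_3) = (19601, 3465): x_4 = 17·19601 + 32·3·3465 = 665857; y_4 = 17·3465 + 3·19601 = 117708.
Step 3: Verify x_4² - 32·y_4² = 443365544449 - 443365544448 = 1 (should be 1). ✓

(x_1, y_1) = (17, 3); (x_4, y_4) = (665857, 117708).


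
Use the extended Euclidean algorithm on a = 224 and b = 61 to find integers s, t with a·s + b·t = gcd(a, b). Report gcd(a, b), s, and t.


Euclidean algorithm on (224, 61) — divide until remainder is 0:
  224 = 3 · 61 + 41
  61 = 1 · 41 + 20
  41 = 2 · 20 + 1
  20 = 20 · 1 + 0
gcd(224, 61) = 1.
Track Bezout coefficients alongside the remainders: start with r₀ = 224 = a·1 + b·0 (s = 1, t = 0) and r₁ = 61 = a·0 + b·1 (s = 0, t = 1); each new remainder r_{k+1} = r_{k-1} − q_k·r_k inherits s_{k+1} = s_{k-1} − q_k·s_k, t_{k+1} = t_{k-1} − q_k·t_k, so r_k = a·s_k + b·t_k at every step:
  q = 3: r = 41, s = 1 − 3·0 = 1, t = 0 − 3·1 = -3  (check: 224·1 + 61·(-3) = 41)
  q = 1: r = 20, s = 0 − 1·1 = -1, t = 1 − 1·(-3) = 4  (check: 224·(-1) + 61·4 = 20)
  q = 2: r = 1, s = 1 − 2·(-1) = 3, t = -3 − 2·4 = -11  (check: 224·3 + 61·(-11) = 1)
The row with r = 1 (the gcd) gives the Bezout coefficients s = 3, t = -11.
Result: 224 · (3) + 61 · (-11) = 1.

gcd(224, 61) = 1; s = 3, t = -11 (check: 224·3 + 61·(-11) = 1).


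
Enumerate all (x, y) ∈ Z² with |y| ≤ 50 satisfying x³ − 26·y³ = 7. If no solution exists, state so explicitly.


The equation is x³ - 26y³ = 7. For fixed y, x³ = 26·y³ + 7, so a solution requires the RHS to be a perfect cube.
Strategy: iterate y from -50 to 50, compute RHS = 26·y³ + 7, and check whether it is a (positive or negative) perfect cube.
Check small values of y:
  y = 0: RHS = 7 is not a perfect cube.
  y = 1: RHS = 33 is not a perfect cube.
  y = -1: RHS = -19 is not a perfect cube.
  y = 2: RHS = 215 is not a perfect cube.
  y = -2: RHS = -201 is not a perfect cube.
  y = 3: RHS = 709 is not a perfect cube.
  y = -3: RHS = -695 is not a perfect cube.
Continuing the search up to |y| = 50 finds no solutions either.
No (x, y) in the scanned range satisfies the equation.

No integer solutions with |y| ≤ 50.


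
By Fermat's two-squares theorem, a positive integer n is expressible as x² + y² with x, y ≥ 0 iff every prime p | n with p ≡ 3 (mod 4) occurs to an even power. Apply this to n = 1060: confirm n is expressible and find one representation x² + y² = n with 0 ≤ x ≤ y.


Step 1: Factor n = 1060 = 2^2 · 5 · 53.
Step 2: Check the mod-4 condition on each prime factor: 2 = 2 (special); 5 ≡ 1 (mod 4), exponent 1; 53 ≡ 1 (mod 4), exponent 1.
All primes ≡ 3 (mod 4) appear to even exponent (or don't appear), so by the two-squares theorem n IS expressible as a sum of two squares.
Step 3: Build a representation. Group n = k² · m with k = 2 and m = 5 · 53 = 265 (a product of primes ≡ 1 (mod 4)); a representation of m scales to one of n via (k·x)² + (k·y)² = k²(x² + y²). Each prime p ≡ 1 (mod 4) is itself a sum of two squares; find a² by testing p − a² for a perfect square:
  5: 5 − 1² = 4 = 2² ⇒ 5 = 1² + 2².
  53: 53 − 1² = 52, 53 − 2² = 49 = 7² ⇒ 53 = 2² + 7².
  Combine using the Brahmagupta–Fibonacci identity (a² + b²)(c² + d²) = (ac − bd)² + (ad + bc)² = (ac + bd)² + (ad − bc)²:
  5 · 53 = 265: from (1² + 2²)(2² + 7²), take (1·2 − 2·7, 1·7 + 2·2) = (2 − 14, 7 + 4) = (-12, 11); dropping signs (only squares matter) gives (12, 11); check 12² + 11² = 144 + 121 = 265 ✓.
  Scale by k = 2: (2·12, 2·11) = (24, 22).
Step 4: Order so x ≤ y and verify: 22² + 24² = 484 + 576 = 1060 = n. ✓

n = 1060 = 22² + 24² (one valid representation with x ≤ y).
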